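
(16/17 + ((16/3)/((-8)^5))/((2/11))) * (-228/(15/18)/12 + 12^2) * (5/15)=19838521/522240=37.99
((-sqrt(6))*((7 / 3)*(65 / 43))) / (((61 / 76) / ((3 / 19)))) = -1820*sqrt(6) / 2623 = -1.70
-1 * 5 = -5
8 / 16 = 1 / 2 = 0.50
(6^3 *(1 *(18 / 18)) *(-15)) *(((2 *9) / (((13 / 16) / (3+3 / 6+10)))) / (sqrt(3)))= -4199040 *sqrt(3) / 13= -559457.74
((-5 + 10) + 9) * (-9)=-126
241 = 241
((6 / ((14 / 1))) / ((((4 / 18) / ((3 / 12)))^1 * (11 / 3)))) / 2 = 81 / 1232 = 0.07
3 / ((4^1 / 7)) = 21 / 4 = 5.25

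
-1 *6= -6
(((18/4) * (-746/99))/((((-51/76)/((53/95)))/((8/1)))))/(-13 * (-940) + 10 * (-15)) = 316304/16928175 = 0.02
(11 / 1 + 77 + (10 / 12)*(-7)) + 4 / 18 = 1483 / 18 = 82.39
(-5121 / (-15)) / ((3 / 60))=6828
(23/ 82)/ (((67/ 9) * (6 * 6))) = 23/ 21976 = 0.00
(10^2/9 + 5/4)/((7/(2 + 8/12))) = 890/189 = 4.71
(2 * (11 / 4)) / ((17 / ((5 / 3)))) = 55 / 102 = 0.54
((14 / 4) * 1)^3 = 343 / 8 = 42.88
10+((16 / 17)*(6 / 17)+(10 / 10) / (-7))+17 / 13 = 302360 / 26299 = 11.50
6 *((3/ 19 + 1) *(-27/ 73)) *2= -7128/ 1387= -5.14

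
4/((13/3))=12/13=0.92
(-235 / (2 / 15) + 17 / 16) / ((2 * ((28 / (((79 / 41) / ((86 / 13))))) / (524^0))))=-28943941 / 3159296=-9.16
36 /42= 6 /7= 0.86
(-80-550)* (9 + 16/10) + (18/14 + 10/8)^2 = -5230511/784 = -6671.57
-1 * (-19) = 19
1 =1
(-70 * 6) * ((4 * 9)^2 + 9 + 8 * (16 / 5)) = -558852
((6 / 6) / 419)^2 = 1 / 175561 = 0.00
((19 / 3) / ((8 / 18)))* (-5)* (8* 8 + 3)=-19095 / 4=-4773.75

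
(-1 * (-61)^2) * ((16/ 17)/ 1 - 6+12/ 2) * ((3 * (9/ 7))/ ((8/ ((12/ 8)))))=-301401/ 119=-2532.78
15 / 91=0.16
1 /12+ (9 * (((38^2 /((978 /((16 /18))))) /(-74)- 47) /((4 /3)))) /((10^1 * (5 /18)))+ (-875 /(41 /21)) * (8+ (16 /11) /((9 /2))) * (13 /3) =-19924739864981 /1223991450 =-16278.50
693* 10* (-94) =-651420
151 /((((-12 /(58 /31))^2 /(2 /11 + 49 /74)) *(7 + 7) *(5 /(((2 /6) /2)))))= 0.01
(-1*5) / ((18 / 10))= -25 / 9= -2.78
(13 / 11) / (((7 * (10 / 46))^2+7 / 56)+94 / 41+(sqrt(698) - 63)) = -22804589678104 / 893166933000859 - 391383383872 * sqrt(698) / 893166933000859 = -0.04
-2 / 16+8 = 63 / 8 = 7.88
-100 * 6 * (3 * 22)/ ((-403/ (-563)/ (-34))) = 758023200/ 403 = 1880950.87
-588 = -588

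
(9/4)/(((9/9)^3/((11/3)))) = 33/4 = 8.25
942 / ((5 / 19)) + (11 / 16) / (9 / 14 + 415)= 75744371 / 21160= 3579.60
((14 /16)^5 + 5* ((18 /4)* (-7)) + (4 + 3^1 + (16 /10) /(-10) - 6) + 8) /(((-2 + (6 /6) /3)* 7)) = 364086291 /28672000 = 12.70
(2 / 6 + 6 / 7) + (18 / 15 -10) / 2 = -337 / 105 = -3.21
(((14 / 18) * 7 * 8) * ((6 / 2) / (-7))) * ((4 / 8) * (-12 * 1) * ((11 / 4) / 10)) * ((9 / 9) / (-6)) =-77 / 15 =-5.13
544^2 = 295936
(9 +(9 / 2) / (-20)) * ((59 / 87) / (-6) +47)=411.43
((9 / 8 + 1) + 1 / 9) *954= 8533 / 4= 2133.25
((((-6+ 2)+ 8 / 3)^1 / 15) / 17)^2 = 16 / 585225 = 0.00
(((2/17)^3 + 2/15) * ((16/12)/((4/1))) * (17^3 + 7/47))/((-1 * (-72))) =574177607/187037910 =3.07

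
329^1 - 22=307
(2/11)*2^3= 16/11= 1.45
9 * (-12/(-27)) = 4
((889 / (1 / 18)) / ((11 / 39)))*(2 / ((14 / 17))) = 137783.45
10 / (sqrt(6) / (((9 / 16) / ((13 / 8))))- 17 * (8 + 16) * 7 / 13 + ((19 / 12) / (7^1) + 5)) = -1534458744 / 32873113967- 20669376 * sqrt(6) / 32873113967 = -0.05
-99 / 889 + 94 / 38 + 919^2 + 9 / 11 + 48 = 156929787750 / 185801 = 844612.18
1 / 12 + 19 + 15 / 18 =19.92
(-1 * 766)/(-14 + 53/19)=14554/213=68.33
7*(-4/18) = -14/9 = -1.56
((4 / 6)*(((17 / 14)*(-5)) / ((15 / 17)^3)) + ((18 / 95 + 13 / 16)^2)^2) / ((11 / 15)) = -14782648949550553 / 2219518844928000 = -6.66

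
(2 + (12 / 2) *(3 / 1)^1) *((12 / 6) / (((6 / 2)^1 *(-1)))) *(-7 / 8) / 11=35 / 33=1.06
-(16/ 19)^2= -256/ 361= -0.71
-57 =-57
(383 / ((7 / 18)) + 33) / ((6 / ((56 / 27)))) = 9500 / 27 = 351.85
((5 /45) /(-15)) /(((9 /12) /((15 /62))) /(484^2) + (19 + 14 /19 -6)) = -8901728 /16508036223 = -0.00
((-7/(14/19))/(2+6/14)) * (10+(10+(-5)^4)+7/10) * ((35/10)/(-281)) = 6011467/191080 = 31.46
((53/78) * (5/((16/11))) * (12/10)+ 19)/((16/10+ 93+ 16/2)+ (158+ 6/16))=22675/271414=0.08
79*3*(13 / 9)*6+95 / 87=2055.09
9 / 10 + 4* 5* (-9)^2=16209 / 10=1620.90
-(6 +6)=-12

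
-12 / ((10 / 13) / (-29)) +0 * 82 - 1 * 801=-1743 / 5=-348.60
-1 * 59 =-59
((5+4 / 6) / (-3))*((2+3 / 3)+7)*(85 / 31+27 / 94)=-750295 / 13113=-57.22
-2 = -2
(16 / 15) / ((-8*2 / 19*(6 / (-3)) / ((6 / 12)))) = 19 / 60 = 0.32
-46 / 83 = -0.55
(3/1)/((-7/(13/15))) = -13/35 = -0.37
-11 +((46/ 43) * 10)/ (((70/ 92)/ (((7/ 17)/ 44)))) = -87393/ 8041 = -10.87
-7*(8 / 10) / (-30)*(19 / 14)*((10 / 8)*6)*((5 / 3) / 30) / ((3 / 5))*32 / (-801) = -152 / 21627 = -0.01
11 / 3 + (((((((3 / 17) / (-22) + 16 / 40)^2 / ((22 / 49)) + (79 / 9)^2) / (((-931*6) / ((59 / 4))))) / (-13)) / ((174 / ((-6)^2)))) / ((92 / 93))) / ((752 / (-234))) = 3.67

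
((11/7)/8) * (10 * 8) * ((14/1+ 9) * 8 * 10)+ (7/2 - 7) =404751/14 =28910.79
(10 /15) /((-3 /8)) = -16 /9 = -1.78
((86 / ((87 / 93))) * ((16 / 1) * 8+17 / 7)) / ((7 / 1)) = 2434058 / 1421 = 1712.92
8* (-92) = -736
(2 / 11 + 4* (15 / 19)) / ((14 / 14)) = 3.34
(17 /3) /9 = 17 /27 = 0.63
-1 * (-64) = 64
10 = 10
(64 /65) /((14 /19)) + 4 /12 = 2279 /1365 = 1.67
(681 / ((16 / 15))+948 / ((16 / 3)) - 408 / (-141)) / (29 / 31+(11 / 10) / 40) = 477360475 / 561227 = 850.57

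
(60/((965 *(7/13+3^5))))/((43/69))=5382/13137317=0.00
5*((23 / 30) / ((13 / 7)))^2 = 25921 / 30420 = 0.85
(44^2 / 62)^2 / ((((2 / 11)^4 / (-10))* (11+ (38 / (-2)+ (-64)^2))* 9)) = -1071794405 / 4419639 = -242.51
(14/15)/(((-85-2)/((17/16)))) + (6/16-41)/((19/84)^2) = -2992668959/3768840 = -794.06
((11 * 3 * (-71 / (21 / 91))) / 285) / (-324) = 10153 / 92340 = 0.11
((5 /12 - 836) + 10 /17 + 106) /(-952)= 21245 /27744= 0.77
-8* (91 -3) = -704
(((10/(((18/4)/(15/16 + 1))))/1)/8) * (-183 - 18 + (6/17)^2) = -2999405/27744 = -108.11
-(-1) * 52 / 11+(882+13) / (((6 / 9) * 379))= 68951 / 8338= 8.27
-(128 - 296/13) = -1368/13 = -105.23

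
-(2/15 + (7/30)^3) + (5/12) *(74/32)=0.82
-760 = -760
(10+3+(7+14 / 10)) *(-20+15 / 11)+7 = -4310 / 11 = -391.82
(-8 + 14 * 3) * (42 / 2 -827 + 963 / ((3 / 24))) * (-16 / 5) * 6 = -22515072 / 5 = -4503014.40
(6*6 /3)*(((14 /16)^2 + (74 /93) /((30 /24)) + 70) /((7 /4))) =2124929 /4340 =489.61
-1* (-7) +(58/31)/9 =7.21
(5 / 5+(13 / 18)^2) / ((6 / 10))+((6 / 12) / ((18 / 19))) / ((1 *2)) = 5443 / 1944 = 2.80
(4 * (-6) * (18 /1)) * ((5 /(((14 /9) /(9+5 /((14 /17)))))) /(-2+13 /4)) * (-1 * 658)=77114592 /7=11016370.29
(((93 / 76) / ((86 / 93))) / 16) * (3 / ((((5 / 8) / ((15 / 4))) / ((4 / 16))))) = 77841 / 209152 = 0.37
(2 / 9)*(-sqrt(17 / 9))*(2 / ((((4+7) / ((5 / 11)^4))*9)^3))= -976562500*sqrt(17) / 82220775718608258633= -0.00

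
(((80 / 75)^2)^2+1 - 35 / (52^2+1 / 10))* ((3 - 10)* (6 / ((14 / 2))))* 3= -892397386 / 21729375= -41.07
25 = 25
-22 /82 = -11 /41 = -0.27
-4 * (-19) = 76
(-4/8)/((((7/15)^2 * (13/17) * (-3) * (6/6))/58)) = 36975/637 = 58.05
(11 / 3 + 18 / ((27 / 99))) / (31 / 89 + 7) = 18601 / 1962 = 9.48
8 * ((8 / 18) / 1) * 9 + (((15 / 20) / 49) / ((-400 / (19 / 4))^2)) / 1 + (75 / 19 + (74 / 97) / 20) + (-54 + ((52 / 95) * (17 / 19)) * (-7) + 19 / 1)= -42919258076589 / 17570129920000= -2.44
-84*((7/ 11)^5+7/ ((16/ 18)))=-215894049/ 322102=-670.27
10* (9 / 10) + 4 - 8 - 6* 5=-25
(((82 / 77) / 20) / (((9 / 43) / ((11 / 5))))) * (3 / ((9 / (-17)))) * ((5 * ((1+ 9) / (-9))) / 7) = 2.52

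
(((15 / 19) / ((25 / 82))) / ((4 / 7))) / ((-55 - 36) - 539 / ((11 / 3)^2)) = -1353 / 39140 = -0.03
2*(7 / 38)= 7 / 19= 0.37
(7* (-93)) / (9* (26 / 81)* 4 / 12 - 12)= 17577 / 298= 58.98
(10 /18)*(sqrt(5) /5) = sqrt(5) /9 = 0.25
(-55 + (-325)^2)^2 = 11145024900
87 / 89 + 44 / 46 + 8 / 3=28253 / 6141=4.60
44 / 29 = 1.52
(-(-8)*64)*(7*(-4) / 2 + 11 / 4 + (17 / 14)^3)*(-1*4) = 6644992 / 343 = 19373.15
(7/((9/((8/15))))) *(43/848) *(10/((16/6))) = 301/3816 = 0.08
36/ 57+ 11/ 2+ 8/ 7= 1935/ 266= 7.27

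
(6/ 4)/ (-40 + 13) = -1/ 18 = -0.06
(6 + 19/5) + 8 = 89/5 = 17.80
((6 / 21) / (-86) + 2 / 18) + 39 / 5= 107111 / 13545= 7.91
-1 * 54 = -54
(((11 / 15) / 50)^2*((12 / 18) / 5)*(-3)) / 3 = -121 / 4218750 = -0.00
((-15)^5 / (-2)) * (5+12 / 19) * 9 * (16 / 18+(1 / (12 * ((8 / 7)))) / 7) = 21044559375 / 1216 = 17306381.06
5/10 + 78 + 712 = 1581/2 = 790.50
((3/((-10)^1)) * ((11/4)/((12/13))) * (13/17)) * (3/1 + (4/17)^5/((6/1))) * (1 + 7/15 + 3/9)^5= -18704029994793/482751380000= -38.74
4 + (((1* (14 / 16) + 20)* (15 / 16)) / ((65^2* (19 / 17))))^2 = 16892830145689 / 4223189401600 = 4.00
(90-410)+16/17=-5424/17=-319.06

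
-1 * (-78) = 78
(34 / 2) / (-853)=-17 / 853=-0.02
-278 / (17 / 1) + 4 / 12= -817 / 51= -16.02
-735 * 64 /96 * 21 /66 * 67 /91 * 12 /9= -65660 /429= -153.05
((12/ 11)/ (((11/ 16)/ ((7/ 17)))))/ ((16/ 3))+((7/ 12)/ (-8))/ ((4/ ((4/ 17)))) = 23345/ 197472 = 0.12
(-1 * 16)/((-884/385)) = 6.97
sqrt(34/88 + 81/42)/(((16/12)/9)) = 27 * sqrt(54901)/616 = 10.27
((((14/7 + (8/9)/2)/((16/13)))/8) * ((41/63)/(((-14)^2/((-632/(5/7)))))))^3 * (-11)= 1093033925065788563/256096265048064000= 4.27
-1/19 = -0.05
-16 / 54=-0.30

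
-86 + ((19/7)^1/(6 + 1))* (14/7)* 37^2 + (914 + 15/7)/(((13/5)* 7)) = 93367/91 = 1026.01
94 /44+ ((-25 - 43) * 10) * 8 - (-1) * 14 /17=-2033453 /374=-5437.04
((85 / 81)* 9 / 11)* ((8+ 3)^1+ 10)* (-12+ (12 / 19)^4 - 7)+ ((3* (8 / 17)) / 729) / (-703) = -339.71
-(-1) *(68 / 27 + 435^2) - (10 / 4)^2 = 20435897 / 108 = 189221.27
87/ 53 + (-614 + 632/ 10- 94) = -643.16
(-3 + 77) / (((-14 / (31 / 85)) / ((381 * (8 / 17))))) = -3496056 / 10115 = -345.63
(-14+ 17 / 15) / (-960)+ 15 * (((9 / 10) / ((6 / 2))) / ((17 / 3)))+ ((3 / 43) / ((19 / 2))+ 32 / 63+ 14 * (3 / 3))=2383565871 / 155556800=15.32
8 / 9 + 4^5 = 9224 / 9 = 1024.89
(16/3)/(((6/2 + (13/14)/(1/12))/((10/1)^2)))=11200/297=37.71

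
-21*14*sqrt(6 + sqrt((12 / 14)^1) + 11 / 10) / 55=-21*sqrt(700*sqrt(42) + 34790) / 275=-15.14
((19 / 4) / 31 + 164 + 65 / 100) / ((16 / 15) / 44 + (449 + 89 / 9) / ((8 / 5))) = 10115622 / 17605613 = 0.57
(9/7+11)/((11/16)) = 1376/77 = 17.87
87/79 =1.10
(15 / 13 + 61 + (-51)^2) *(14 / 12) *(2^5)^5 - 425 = 104254049984.03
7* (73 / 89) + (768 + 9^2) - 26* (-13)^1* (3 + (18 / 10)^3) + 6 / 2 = 3842.96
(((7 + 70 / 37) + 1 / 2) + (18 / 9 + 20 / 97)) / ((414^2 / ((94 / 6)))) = 3912797 / 3690841464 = 0.00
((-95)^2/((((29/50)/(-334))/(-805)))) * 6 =727965525000/29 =25102259482.76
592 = 592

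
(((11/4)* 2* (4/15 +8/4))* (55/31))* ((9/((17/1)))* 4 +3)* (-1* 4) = -14036/31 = -452.77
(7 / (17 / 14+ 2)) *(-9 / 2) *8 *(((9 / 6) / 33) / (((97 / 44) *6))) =-392 / 1455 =-0.27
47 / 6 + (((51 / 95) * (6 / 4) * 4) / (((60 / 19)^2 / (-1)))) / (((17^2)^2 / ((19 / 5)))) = 7.83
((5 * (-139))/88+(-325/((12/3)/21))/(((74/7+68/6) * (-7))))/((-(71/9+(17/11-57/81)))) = -353025/954224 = -0.37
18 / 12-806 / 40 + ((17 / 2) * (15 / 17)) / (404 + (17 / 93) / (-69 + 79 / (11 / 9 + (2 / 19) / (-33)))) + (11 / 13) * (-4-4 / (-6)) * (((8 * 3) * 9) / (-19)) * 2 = 16242491279647 / 356992572820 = 45.50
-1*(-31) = 31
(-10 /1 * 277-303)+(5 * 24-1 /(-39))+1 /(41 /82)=-115088 /39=-2950.97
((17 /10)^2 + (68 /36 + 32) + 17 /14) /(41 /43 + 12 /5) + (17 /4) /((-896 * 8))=10538815859 /930263040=11.33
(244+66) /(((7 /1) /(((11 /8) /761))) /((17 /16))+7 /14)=115940 /1363899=0.09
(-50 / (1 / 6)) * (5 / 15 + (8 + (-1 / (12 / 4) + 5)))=-3900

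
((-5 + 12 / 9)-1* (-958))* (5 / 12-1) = -20041 / 36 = -556.69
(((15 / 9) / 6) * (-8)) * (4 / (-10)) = 8 / 9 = 0.89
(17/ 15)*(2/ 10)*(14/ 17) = 14/ 75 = 0.19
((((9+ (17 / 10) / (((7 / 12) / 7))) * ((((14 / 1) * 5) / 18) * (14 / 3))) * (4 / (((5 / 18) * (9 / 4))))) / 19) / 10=76832 / 4275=17.97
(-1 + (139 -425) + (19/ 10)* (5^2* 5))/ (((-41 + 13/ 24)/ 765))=908820/ 971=935.96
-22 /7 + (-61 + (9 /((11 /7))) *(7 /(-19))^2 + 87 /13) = -20479471 /361361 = -56.67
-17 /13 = -1.31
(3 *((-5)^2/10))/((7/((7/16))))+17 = 559/32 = 17.47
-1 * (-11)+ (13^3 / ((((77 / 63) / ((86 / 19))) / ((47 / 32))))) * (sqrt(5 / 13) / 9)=11+ 341549 * sqrt(65) / 3344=834.46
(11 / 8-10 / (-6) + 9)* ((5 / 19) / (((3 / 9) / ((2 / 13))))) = 1445 / 988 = 1.46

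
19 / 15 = 1.27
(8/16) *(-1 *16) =-8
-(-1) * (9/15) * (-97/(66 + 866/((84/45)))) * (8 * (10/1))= -21728/2473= -8.79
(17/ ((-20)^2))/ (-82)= -17/ 32800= -0.00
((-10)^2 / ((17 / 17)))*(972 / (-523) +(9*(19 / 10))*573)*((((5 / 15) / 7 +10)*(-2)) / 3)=-24023704620 / 3661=-6562060.81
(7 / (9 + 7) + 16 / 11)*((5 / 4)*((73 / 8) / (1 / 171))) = 20784195 / 5632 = 3690.38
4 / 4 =1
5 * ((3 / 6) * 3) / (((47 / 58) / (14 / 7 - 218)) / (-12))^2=169506846720 / 2209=76734652.20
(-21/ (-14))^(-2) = 4/ 9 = 0.44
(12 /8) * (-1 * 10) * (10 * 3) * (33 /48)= -2475 /8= -309.38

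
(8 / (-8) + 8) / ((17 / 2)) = 14 / 17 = 0.82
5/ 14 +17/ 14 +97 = 690/ 7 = 98.57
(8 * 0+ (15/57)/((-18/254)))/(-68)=635/11628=0.05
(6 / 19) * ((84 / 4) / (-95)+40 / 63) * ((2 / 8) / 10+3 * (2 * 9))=5352797 / 758100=7.06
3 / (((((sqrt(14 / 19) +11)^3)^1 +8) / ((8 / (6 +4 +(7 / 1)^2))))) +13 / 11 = 1.18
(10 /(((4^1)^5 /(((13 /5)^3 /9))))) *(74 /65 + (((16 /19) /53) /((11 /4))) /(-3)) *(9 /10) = 0.02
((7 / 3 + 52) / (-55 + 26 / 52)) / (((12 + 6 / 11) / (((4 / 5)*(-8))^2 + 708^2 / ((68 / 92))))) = -516821864944 / 9589275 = -53895.82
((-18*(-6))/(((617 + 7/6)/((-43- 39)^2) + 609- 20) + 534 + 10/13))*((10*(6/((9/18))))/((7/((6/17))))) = 40782942720/70142611847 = 0.58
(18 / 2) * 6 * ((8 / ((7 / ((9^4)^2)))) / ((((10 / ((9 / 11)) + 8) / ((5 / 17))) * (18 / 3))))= 69735688020 / 10829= 6439716.32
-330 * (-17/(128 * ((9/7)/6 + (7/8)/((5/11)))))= 98175/4792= 20.49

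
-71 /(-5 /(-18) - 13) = 1278 /229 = 5.58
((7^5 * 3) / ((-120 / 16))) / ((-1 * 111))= 33614 / 555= 60.57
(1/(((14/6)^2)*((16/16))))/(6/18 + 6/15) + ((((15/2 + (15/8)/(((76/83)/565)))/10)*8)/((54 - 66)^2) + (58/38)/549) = 4837816211/719655552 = 6.72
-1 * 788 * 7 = -5516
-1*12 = -12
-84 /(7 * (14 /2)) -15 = -117 /7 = -16.71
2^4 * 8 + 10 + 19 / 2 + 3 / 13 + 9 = 4075 / 26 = 156.73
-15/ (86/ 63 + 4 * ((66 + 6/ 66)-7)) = -0.06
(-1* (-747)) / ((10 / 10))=747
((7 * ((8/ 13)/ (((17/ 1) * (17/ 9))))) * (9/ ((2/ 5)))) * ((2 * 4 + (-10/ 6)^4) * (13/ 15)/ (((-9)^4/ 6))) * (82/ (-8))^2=14979391/ 3792258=3.95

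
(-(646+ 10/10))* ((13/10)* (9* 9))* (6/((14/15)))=-6131619/14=-437972.79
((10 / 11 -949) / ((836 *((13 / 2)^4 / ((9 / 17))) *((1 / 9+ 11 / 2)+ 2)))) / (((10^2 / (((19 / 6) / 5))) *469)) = -0.00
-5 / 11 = -0.45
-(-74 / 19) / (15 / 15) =74 / 19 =3.89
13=13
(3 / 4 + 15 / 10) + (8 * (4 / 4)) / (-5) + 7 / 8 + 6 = 301 / 40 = 7.52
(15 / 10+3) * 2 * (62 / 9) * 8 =496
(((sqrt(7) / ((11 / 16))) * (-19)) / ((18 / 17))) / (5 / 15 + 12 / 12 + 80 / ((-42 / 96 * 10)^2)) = -158270 * sqrt(7) / 33429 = -12.53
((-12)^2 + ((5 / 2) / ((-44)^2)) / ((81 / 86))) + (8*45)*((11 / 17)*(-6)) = -3342058937 / 2665872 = -1253.65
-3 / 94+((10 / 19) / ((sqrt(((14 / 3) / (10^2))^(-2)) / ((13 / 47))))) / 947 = -809503 / 25370130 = -0.03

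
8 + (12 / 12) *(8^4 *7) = 28680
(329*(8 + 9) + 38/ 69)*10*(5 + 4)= 11578650/ 23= 503419.57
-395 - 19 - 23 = -437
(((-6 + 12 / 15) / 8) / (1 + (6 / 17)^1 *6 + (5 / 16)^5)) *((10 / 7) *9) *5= -1738014720 / 129797857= -13.39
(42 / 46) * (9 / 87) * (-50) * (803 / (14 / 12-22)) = 607068 / 3335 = 182.03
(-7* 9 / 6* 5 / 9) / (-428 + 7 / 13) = 0.01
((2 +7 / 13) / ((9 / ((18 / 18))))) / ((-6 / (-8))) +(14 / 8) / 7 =293 / 468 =0.63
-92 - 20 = -112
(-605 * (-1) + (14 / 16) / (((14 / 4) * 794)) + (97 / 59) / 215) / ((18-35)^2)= 2.09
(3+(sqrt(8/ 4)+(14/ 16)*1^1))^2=31*sqrt(2)/ 4+1089/ 64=27.98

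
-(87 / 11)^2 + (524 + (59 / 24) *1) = 1347179 / 2904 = 463.90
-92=-92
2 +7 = 9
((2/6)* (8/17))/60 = 2/765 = 0.00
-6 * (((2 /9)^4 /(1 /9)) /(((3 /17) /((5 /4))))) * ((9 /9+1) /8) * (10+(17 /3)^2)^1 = -64430 /6561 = -9.82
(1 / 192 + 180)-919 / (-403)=14104531 / 77376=182.29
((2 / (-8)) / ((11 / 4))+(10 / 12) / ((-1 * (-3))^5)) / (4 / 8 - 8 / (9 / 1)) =1403 / 6237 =0.22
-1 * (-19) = 19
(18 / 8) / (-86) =-9 / 344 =-0.03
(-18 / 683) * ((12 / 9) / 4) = -6 / 683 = -0.01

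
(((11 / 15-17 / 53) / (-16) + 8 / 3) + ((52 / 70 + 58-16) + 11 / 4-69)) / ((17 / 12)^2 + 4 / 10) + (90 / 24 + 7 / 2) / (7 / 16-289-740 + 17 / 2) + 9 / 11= -907048310617 / 115428199733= -7.86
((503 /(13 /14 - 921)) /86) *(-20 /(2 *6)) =17605 /1661649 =0.01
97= 97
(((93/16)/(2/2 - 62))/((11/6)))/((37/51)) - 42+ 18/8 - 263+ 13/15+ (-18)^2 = 65677423/2979240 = 22.05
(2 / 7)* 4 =8 / 7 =1.14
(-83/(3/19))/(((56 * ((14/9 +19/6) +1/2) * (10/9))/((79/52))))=-3363741/1368640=-2.46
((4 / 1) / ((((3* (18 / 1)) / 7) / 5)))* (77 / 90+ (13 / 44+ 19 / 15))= 33509 / 5346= 6.27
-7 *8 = -56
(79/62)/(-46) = -79/2852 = -0.03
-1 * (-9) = 9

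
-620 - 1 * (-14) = -606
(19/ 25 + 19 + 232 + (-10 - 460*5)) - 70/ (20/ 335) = -161537/ 50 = -3230.74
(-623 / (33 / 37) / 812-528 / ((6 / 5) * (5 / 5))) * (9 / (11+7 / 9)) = -45565551 / 135256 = -336.88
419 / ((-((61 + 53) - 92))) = -419 / 22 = -19.05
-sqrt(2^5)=-4 * sqrt(2)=-5.66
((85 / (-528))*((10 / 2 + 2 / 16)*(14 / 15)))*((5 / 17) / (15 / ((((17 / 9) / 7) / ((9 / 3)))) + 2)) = -24395 / 18177984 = -0.00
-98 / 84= -7 / 6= -1.17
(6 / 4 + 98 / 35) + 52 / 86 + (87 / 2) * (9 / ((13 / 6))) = 1037487 / 5590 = 185.60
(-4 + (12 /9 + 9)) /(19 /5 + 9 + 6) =95 /282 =0.34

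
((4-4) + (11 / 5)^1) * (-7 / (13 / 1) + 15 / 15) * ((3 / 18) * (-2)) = -22 / 65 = -0.34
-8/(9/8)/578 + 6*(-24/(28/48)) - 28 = -5004548/18207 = -274.87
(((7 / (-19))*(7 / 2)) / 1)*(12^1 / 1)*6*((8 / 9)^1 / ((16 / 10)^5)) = -7.87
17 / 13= 1.31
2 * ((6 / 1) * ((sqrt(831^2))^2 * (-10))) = -82867320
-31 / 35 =-0.89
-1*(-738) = 738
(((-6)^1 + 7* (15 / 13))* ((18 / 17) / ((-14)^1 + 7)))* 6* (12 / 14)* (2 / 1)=-34992 / 10829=-3.23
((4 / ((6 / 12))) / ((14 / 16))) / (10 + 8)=32 / 63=0.51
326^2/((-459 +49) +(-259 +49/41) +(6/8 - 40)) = -17429264/115957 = -150.31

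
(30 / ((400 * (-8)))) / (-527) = 3 / 168640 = 0.00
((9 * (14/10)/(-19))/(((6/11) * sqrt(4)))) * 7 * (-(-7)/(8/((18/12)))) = -33957/6080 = -5.59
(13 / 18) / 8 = 13 / 144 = 0.09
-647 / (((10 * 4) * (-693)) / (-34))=-10999 / 13860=-0.79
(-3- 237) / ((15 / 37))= -592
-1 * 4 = -4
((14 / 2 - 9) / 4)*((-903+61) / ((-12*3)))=-11.69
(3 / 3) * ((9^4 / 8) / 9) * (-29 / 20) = -21141 / 160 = -132.13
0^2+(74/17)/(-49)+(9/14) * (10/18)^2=1643/14994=0.11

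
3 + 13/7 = 34/7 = 4.86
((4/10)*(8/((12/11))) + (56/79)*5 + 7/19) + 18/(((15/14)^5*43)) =38896918273/5445815625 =7.14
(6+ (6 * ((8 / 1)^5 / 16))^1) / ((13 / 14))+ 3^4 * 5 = 177381 / 13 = 13644.69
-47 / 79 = -0.59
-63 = -63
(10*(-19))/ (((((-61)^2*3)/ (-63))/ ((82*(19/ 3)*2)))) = 4144280/ 3721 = 1113.75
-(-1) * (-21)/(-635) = 21/635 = 0.03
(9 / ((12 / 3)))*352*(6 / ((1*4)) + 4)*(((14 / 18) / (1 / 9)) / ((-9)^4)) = 3388 / 729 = 4.65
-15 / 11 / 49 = -15 / 539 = -0.03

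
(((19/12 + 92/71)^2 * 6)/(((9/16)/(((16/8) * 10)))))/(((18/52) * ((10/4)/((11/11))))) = 2503158944/1224963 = 2043.46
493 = 493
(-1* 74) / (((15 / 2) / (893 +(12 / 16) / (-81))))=-3568391 / 405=-8810.84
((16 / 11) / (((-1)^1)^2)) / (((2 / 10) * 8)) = 10 / 11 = 0.91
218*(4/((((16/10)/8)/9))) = 39240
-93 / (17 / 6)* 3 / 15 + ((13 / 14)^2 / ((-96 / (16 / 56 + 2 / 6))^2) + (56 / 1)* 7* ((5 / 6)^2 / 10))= 1398733290277 / 67710504960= 20.66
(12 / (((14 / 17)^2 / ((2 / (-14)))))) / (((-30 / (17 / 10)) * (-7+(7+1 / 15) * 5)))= 867 / 171500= 0.01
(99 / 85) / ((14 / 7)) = 99 / 170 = 0.58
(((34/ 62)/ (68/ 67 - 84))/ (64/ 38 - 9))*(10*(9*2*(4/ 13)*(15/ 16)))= 0.05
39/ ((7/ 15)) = 585/ 7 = 83.57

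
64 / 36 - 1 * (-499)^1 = 4507 / 9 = 500.78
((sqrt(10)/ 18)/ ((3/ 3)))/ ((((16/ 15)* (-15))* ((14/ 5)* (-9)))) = 5* sqrt(10)/ 36288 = 0.00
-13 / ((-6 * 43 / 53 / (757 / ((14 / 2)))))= 521573 / 1806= 288.80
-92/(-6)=46/3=15.33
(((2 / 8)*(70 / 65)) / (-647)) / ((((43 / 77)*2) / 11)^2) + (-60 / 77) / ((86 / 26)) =-2643522971 / 9579994424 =-0.28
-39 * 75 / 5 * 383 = -224055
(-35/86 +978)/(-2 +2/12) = -22929/43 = -533.23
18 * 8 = 144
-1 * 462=-462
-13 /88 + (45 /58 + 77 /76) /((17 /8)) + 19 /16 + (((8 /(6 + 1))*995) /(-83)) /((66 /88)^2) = -193743811907 /8620487568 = -22.47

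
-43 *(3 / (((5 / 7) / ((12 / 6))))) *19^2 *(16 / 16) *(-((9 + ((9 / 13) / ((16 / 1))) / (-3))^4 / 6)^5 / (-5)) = -362889753915192898399552456316142480017095563679246931186843981825781 / 9190236563317642915681198523695658241947493990400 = -39486443185113287214.56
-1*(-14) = 14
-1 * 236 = -236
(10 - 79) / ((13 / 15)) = -1035 / 13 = -79.62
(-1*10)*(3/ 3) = -10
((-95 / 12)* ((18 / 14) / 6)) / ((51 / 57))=-1805 / 952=-1.90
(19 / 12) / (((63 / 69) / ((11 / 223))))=4807 / 56196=0.09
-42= -42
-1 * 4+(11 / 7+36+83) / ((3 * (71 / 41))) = 28640 / 1491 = 19.21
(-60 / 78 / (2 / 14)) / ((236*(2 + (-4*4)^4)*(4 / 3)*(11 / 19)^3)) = -240065 / 178416631536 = -0.00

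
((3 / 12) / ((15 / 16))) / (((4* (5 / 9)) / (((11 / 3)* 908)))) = 9988 / 25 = 399.52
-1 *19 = -19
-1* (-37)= 37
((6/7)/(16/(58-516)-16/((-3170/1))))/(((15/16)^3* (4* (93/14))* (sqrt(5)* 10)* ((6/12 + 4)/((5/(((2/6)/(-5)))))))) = 9291904* sqrt(5)/21280725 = 0.98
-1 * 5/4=-5/4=-1.25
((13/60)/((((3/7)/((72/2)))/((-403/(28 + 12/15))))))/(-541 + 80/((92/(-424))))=120497/430416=0.28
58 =58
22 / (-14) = -11 / 7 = -1.57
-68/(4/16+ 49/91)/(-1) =3536/41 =86.24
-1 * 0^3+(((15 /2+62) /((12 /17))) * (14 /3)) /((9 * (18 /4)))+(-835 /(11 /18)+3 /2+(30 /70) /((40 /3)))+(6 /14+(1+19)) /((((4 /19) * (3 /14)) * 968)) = -552356353 /408240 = -1353.02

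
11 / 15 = 0.73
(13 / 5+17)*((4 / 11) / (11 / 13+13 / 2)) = 10192 / 10505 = 0.97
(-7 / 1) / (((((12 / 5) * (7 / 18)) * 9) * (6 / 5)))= -25 / 36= -0.69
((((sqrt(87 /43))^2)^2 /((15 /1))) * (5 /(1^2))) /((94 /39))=98397 /173806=0.57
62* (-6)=-372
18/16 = 9/8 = 1.12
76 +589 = 665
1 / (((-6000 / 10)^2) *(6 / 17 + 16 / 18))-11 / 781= -7598793 / 539600000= -0.01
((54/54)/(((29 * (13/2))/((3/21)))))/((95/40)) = 16/50141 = 0.00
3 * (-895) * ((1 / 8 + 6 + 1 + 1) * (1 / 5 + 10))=-1780155 / 8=-222519.38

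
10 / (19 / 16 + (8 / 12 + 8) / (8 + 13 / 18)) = 25120 / 5479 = 4.58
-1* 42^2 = -1764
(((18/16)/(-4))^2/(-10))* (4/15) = -27/12800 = -0.00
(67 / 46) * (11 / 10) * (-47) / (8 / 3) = -103917 / 3680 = -28.24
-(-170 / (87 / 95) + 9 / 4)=63817 / 348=183.38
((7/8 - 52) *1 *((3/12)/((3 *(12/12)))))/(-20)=409/1920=0.21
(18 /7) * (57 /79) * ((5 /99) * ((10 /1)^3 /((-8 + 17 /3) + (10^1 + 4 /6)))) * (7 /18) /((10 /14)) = 5320 /869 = 6.12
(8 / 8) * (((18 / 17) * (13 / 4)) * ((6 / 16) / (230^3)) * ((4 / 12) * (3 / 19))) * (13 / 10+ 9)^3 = 383547177 / 62879056000000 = 0.00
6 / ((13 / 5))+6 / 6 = 43 / 13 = 3.31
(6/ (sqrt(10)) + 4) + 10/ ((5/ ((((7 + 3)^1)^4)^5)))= 200000000000000000005.90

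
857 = 857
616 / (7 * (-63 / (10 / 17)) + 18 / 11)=-67760 / 82287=-0.82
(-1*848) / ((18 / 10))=-4240 / 9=-471.11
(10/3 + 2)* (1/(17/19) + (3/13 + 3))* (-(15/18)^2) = -96100/5967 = -16.11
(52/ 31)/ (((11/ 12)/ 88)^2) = 15459.10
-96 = -96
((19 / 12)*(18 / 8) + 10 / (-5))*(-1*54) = -675 / 8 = -84.38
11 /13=0.85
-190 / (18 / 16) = -168.89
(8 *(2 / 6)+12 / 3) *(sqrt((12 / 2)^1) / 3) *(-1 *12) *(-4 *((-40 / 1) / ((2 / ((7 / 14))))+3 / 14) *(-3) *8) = 175360 *sqrt(6) / 7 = 61363.22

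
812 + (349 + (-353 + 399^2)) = 160009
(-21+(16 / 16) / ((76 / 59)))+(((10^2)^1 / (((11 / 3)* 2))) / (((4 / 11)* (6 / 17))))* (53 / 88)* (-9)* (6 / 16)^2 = -43322359 / 428032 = -101.21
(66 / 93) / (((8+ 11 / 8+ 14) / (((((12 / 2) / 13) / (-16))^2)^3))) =729 / 41676445171712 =0.00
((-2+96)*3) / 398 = 0.71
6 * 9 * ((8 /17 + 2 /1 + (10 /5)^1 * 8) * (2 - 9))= -118692 /17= -6981.88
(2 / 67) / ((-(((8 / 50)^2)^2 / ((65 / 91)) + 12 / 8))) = -7812500 / 392818253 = -0.02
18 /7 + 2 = 32 /7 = 4.57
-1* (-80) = 80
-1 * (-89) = 89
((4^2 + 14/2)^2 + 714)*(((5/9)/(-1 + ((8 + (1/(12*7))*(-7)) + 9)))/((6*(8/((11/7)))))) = 68365/48132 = 1.42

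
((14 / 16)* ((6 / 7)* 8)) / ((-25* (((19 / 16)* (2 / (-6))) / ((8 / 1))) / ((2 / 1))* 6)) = 768 / 475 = 1.62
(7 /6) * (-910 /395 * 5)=-3185 /237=-13.44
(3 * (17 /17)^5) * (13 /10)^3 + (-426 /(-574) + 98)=30230617 /287000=105.33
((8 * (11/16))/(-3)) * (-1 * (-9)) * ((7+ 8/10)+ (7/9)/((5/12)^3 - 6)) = -12960981/102430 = -126.54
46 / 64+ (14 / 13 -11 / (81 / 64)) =-232357 / 33696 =-6.90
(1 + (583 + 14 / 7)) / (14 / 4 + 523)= 1172 / 1053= 1.11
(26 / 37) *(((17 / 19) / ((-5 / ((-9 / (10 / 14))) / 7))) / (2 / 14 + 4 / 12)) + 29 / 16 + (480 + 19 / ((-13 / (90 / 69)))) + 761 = 531460820029 / 420394000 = 1264.20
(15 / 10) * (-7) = -21 / 2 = -10.50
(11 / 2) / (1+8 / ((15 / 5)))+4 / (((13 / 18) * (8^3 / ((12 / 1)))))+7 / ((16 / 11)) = 335 / 52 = 6.44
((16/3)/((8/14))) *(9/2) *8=336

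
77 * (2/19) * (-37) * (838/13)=-4774924/247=-19331.68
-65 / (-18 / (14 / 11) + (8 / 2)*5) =-455 / 41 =-11.10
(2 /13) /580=1 /3770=0.00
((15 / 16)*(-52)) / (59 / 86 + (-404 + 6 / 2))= 8385 / 68854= 0.12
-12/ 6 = -2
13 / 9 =1.44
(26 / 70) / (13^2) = 0.00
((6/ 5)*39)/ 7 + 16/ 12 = 842/ 105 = 8.02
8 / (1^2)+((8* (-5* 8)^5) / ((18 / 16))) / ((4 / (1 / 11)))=-1638399208 / 99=-16549486.95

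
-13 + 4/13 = -165/13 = -12.69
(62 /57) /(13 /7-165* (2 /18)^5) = 1423737 /2427193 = 0.59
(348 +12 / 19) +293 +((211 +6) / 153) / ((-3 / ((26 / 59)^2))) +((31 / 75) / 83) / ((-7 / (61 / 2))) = 565751013887153 / 881894119050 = 641.52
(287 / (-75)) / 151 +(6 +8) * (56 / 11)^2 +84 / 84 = 363.82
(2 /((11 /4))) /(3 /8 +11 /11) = 64 /121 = 0.53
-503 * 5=-2515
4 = 4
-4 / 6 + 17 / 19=13 / 57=0.23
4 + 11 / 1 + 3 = 18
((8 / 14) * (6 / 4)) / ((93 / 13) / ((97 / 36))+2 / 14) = 7566 / 24697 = 0.31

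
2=2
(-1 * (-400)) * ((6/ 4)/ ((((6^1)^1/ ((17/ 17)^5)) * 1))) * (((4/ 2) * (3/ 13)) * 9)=5400/ 13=415.38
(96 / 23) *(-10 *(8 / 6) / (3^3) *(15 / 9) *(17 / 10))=-10880 / 1863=-5.84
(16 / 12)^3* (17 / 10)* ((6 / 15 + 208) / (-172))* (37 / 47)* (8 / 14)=-20973376 / 9549225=-2.20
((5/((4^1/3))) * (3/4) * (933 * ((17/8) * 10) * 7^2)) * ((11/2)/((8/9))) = 17311884975/1024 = 16906137.67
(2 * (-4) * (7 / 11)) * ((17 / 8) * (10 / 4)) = -595 / 22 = -27.05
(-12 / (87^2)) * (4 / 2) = -8 / 2523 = -0.00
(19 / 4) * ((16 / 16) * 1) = 19 / 4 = 4.75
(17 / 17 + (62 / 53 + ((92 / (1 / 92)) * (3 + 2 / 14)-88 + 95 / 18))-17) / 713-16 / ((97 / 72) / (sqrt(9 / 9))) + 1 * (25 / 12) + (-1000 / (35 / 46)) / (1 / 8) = -9686905880293 / 923714316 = -10486.91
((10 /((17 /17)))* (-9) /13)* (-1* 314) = 28260 /13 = 2173.85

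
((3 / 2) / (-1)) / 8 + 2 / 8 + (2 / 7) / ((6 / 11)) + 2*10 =6917 / 336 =20.59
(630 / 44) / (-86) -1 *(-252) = 476469 / 1892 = 251.83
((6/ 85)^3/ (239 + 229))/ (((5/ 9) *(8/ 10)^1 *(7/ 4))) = 54/ 55885375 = 0.00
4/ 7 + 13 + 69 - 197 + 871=5296/ 7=756.57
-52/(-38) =26/19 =1.37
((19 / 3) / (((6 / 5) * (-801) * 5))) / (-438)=19 / 6315084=0.00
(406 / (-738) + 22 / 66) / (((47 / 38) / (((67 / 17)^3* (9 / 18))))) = -457159760 / 85206159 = -5.37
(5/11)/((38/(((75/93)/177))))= 125/2293566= 0.00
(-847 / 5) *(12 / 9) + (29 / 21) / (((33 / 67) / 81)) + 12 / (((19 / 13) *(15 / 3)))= 63187 / 21945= 2.88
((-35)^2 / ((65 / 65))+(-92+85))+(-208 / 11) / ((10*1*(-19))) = 1218.10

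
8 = 8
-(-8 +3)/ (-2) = -5/ 2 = -2.50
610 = 610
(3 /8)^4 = 81 /4096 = 0.02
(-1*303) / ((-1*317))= 303 / 317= 0.96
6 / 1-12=-6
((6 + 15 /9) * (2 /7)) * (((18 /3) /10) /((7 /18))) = 3.38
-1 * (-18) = 18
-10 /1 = -10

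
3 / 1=3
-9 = -9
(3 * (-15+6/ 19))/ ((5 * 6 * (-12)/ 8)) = 93/ 95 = 0.98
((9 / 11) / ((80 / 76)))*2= 171 / 110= 1.55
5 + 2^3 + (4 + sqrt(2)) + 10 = sqrt(2) + 27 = 28.41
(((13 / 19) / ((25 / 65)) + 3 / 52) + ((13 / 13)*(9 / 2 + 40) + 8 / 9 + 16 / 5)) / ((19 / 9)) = 2241919 / 93860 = 23.89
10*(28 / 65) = 56 / 13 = 4.31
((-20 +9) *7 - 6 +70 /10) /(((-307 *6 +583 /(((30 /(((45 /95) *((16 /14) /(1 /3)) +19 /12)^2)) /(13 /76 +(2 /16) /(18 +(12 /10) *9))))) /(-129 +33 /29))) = -471353163864145920 /87646349324518667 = -5.38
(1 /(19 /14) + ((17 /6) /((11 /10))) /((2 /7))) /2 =4.88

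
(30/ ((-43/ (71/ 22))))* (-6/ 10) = 639/ 473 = 1.35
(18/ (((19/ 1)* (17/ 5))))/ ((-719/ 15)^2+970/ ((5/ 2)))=20250/ 195176303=0.00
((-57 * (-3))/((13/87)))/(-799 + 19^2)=-4959/1898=-2.61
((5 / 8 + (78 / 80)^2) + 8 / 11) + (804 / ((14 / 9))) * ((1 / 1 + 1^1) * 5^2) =3184123717 / 123200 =25845.16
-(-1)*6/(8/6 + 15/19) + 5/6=2657/726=3.66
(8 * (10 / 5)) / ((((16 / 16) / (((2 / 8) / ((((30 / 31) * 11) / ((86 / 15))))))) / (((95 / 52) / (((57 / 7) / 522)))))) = 541198 / 2145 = 252.31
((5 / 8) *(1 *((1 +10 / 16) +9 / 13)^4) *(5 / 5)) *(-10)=-84335064025 / 467943424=-180.22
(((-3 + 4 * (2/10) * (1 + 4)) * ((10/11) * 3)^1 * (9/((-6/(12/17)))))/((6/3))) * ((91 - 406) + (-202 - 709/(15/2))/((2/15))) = 685530/187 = 3665.94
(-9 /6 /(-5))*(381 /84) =381 /280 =1.36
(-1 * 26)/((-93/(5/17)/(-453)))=-19630/527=-37.25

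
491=491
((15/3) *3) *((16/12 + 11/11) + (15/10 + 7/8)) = 565/8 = 70.62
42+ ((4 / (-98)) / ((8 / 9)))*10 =4071 / 98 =41.54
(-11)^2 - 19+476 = 578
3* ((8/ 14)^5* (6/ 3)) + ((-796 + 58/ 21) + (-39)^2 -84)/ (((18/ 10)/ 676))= 241768.73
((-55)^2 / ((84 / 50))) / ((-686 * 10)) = -15125 / 57624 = -0.26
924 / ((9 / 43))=13244 / 3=4414.67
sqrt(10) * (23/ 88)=0.83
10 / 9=1.11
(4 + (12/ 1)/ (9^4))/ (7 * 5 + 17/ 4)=35008/ 343359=0.10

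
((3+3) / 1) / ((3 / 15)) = 30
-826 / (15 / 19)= -15694 / 15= -1046.27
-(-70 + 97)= -27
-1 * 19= -19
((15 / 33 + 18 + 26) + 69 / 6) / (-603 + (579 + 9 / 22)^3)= 595804 / 2071202735979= 0.00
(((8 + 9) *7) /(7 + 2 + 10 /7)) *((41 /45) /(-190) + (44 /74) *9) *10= 1408922039 /2309355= 610.09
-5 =-5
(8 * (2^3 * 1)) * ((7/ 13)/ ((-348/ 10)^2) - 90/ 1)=-566763920/ 98397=-5759.97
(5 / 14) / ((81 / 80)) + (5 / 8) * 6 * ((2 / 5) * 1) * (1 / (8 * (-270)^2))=960007 / 2721600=0.35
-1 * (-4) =4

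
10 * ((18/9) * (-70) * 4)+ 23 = -5577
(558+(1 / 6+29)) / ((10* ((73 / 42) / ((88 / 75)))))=1085084 / 27375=39.64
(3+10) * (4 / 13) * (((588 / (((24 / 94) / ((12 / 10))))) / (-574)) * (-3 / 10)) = 5922 / 1025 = 5.78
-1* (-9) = 9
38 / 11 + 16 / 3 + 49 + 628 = 22631 / 33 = 685.79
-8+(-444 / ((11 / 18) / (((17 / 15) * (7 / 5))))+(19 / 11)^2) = -3502351 / 3025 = -1157.80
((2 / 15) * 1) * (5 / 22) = 1 / 33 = 0.03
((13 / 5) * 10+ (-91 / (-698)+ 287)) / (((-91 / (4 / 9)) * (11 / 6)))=-291420 / 349349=-0.83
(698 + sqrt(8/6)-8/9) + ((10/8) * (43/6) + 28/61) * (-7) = 632.34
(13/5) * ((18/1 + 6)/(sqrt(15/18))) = 312 * sqrt(30)/25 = 68.36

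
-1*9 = -9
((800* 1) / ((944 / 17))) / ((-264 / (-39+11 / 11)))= 8075 / 3894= 2.07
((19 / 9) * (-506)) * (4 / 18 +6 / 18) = -48070 / 81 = -593.46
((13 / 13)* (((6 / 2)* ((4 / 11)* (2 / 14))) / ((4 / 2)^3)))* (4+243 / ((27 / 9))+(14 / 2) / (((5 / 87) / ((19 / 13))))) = 25644 / 5005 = 5.12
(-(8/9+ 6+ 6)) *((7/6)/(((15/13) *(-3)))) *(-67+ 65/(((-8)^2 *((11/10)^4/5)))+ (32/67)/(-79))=-51976010987173/188312395590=-276.01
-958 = -958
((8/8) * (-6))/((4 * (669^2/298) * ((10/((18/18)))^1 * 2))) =-149/2983740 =-0.00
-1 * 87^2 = -7569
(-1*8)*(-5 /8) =5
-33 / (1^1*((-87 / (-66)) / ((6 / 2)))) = -75.10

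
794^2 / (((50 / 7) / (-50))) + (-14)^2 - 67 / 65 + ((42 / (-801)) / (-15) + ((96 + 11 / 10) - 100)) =-459511104227 / 104130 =-4412859.93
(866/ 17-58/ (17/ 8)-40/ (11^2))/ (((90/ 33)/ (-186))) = -1590.18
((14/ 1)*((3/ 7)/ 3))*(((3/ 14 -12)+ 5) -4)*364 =-7852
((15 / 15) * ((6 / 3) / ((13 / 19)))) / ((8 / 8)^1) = 2.92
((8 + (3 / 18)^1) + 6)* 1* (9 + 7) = 680 / 3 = 226.67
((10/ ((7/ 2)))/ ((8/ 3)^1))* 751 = 11265/ 14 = 804.64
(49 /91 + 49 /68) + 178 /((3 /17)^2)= 45484745 /7956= 5717.04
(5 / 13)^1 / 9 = 5 / 117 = 0.04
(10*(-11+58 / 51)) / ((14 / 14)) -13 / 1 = -5693 / 51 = -111.63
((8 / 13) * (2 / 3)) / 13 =16 / 507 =0.03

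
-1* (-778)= 778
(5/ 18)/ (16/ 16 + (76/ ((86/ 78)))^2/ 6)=1849/ 5277834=0.00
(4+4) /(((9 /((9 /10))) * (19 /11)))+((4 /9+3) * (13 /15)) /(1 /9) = 7789 /285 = 27.33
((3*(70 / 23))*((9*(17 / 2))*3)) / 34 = 2835 / 46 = 61.63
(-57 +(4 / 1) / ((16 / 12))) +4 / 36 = -53.89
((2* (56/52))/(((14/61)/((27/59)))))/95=3294/72865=0.05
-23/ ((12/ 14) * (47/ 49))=-7889/ 282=-27.98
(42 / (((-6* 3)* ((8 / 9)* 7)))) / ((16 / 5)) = -0.12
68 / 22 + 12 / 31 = 1186 / 341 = 3.48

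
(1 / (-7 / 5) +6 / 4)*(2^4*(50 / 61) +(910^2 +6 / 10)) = 2778321513 / 4270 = 650660.78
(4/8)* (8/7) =4/7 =0.57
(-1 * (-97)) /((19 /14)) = 1358 /19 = 71.47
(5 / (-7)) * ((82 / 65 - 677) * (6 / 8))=131769 / 364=362.00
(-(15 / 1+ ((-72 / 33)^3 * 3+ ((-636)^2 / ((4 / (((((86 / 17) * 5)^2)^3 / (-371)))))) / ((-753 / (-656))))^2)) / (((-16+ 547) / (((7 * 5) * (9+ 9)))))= -123225187708838453533929943336459544849900430925110 / 26855958807558894473812417373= -4588374170210427094300.68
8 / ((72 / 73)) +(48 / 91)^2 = 625249 / 74529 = 8.39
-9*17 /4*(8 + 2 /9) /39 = -629 /78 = -8.06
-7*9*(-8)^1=504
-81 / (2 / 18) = -729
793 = 793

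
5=5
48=48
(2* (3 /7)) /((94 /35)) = 15 /47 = 0.32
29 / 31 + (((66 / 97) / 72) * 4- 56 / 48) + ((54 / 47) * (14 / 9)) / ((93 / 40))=162619 / 282658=0.58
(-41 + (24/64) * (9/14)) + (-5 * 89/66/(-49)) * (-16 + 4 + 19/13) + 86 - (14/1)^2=-51193375/336336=-152.21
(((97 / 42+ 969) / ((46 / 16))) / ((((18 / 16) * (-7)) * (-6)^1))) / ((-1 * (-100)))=32636 / 456435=0.07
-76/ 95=-4/ 5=-0.80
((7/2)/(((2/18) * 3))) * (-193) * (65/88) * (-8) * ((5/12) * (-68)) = -7464275/22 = -339285.23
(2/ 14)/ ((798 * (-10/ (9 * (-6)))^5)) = 0.82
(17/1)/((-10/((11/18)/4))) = -187/720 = -0.26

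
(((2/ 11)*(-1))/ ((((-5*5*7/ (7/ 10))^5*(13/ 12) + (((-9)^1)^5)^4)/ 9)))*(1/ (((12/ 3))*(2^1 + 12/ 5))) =-135/ 17652928710417848119052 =-0.00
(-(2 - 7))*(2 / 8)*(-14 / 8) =-35 / 16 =-2.19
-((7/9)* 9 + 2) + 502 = 493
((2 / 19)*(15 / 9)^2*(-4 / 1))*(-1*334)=390.64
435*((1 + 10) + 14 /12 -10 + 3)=4495 /2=2247.50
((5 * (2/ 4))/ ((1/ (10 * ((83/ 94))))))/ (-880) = -415/ 16544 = -0.03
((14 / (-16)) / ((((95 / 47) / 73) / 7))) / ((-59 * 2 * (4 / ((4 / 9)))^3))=0.00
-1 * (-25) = 25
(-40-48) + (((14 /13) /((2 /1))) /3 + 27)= -2372 /39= -60.82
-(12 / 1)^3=-1728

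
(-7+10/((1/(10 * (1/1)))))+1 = 94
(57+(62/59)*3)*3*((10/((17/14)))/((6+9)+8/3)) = 4471740/53159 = 84.12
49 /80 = 0.61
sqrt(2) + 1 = 2.41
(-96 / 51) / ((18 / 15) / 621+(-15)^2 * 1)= -0.01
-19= -19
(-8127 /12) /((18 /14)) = -526.75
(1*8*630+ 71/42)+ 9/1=212129/42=5050.69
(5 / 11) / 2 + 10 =225 / 22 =10.23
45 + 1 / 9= 406 / 9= 45.11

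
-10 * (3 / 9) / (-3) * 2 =20 / 9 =2.22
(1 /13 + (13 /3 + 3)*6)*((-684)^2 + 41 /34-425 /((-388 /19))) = 20622623.40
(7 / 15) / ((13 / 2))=14 / 195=0.07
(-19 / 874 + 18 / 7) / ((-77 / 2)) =-821 / 12397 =-0.07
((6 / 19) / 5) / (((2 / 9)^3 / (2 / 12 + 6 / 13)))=35721 / 9880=3.62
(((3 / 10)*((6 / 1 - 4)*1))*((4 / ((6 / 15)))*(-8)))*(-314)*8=120576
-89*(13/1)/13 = -89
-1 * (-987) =987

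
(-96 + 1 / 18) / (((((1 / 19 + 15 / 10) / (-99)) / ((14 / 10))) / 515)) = 260239903 / 59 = 4410845.81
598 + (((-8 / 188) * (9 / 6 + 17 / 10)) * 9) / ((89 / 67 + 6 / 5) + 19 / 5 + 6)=58029242 / 97055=597.90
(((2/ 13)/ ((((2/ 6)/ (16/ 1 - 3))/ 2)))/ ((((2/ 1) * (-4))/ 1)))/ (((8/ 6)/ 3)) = -27/ 8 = -3.38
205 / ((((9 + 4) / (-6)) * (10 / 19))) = -2337 / 13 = -179.77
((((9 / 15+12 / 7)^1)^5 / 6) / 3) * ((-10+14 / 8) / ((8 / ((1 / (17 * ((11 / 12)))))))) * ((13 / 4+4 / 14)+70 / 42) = -1.27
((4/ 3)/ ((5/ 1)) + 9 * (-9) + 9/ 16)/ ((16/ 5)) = -19241/ 768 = -25.05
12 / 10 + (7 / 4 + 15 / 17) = 1303 / 340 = 3.83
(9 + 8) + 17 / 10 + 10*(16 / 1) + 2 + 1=1817 / 10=181.70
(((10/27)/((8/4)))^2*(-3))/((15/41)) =-0.28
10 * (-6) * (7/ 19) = -420/ 19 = -22.11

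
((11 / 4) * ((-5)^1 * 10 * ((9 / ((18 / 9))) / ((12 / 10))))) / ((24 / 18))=-12375 / 32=-386.72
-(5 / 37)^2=-25 / 1369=-0.02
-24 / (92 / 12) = -72 / 23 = -3.13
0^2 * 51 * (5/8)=0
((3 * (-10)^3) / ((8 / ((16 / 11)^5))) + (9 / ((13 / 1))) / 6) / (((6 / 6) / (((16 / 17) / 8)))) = -10223132847 / 35592271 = -287.23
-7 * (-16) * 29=3248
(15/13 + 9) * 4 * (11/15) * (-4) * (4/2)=-15488/65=-238.28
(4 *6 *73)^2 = 3069504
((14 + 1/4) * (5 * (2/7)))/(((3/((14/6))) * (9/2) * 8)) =95/216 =0.44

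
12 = 12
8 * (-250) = -2000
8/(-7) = -8/7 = -1.14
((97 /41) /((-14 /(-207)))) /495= 2231 /31570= 0.07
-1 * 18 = -18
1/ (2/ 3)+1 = 5/ 2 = 2.50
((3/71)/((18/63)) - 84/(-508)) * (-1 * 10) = -28245/9017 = -3.13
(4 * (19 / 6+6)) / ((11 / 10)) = 100 / 3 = 33.33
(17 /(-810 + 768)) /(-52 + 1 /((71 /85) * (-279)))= 112251 /14422142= 0.01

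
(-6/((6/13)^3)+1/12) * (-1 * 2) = 1097/9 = 121.89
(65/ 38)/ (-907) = -65/ 34466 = -0.00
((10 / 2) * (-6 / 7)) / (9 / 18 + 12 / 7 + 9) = -60 / 157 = -0.38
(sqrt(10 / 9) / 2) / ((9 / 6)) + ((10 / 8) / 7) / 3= 5 / 84 + sqrt(10) / 9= 0.41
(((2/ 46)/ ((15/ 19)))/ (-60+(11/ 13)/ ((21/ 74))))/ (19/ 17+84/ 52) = -382109/ 1081214360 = -0.00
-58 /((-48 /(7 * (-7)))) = -1421 /24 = -59.21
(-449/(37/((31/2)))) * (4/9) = -27838/333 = -83.60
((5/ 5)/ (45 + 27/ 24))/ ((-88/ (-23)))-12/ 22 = -2191/ 4059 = -0.54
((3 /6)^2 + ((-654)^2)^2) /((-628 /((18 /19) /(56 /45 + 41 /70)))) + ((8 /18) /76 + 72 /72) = -18670955952994427 /123818364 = -150793108.15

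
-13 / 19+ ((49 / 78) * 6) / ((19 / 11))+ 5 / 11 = 5305 / 2717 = 1.95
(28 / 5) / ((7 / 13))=52 / 5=10.40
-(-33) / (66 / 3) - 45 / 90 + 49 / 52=101 / 52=1.94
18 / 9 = 2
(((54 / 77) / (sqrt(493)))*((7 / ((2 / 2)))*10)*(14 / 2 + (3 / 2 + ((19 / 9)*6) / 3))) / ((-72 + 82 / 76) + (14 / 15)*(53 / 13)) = -50906700*sqrt(493) / 2697015167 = -0.42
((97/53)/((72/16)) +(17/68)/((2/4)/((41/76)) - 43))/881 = 439681/966545100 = 0.00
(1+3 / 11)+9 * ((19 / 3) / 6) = 237 / 22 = 10.77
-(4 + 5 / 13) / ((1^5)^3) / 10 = -57 / 130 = -0.44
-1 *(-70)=70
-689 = -689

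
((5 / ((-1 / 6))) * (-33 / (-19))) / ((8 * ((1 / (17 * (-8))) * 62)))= 14.29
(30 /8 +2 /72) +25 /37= 1483 /333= 4.45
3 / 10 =0.30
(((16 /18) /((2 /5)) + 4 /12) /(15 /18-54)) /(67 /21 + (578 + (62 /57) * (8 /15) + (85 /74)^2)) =-502532520 /6096124961443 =-0.00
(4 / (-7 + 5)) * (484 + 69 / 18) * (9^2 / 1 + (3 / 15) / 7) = -8300972 / 105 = -79056.88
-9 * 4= -36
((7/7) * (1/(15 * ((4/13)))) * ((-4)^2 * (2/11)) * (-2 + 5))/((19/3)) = 0.30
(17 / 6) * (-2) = -17 / 3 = -5.67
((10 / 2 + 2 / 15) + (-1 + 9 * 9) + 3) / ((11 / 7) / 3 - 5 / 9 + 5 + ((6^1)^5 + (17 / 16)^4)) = 1819410432 / 160655372795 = 0.01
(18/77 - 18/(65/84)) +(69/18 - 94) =-113.19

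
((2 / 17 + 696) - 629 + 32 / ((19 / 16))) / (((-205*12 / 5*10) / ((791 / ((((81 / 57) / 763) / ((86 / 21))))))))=-112642450711 / 3387420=-33253.17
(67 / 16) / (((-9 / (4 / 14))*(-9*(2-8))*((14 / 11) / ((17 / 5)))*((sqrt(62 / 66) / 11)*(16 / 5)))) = -137819*sqrt(1023) / 188987904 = -0.02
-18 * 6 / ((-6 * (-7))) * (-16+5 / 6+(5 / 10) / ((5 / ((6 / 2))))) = 1338 / 35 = 38.23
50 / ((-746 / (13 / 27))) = -0.03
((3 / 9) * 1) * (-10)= -10 / 3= -3.33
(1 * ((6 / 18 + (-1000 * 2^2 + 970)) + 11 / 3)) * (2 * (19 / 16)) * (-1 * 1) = 28747 / 4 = 7186.75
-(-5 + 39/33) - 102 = -1080/11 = -98.18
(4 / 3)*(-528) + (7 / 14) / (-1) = -1409 / 2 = -704.50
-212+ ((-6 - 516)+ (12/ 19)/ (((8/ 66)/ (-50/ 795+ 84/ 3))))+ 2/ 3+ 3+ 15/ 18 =-1176041/ 2014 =-583.93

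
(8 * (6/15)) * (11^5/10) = 1288408/25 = 51536.32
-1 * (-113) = 113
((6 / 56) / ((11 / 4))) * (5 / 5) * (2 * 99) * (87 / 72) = 261 / 28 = 9.32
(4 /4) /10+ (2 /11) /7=97 /770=0.13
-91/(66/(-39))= 1183/22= 53.77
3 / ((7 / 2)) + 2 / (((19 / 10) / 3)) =534 / 133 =4.02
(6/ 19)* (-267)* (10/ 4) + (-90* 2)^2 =611595/ 19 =32189.21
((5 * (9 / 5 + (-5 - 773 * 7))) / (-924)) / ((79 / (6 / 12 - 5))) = -7383 / 4424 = -1.67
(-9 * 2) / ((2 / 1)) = -9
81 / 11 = 7.36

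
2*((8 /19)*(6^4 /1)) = 20736 /19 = 1091.37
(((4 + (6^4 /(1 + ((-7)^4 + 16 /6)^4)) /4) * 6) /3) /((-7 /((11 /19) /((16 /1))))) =-4248901149733559 /102746155075125836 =-0.04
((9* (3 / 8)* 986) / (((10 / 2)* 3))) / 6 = 1479 / 40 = 36.98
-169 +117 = -52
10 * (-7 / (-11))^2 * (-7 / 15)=-686 / 363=-1.89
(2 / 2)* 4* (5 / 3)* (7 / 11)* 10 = 1400 / 33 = 42.42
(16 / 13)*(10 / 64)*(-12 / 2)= -15 / 13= -1.15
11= 11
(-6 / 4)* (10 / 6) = -5 / 2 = -2.50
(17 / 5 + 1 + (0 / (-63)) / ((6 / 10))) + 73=387 / 5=77.40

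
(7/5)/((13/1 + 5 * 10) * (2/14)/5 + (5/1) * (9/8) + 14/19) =1064/6203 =0.17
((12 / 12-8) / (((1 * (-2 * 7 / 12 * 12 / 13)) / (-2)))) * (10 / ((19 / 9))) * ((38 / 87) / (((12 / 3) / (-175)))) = 1176.72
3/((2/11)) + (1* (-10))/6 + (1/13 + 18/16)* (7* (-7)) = -13747/312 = -44.06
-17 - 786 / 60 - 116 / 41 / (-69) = -850369 / 28290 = -30.06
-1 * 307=-307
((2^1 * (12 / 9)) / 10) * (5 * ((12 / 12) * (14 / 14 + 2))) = 4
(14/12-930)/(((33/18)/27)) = -150471/11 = -13679.18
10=10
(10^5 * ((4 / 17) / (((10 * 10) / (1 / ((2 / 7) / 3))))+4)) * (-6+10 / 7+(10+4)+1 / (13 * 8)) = 5876422750 / 1547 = 3798592.60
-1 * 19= -19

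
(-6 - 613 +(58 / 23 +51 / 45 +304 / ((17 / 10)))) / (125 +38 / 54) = -11520891 / 3317635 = -3.47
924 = 924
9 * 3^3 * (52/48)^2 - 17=4291/16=268.19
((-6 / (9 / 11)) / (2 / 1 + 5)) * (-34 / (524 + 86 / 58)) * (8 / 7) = 173536 / 2240133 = 0.08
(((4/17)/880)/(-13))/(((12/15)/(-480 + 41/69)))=33079/2683824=0.01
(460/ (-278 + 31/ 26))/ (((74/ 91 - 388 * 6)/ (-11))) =-5985980/ 762068739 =-0.01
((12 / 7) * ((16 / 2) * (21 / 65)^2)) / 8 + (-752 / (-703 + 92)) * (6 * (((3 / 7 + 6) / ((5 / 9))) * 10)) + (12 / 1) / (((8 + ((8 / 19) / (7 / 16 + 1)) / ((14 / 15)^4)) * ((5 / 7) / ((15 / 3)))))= 864.70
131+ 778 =909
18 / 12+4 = 11 / 2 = 5.50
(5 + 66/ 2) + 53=91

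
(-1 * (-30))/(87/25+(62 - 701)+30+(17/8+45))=-6000/111679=-0.05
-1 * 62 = -62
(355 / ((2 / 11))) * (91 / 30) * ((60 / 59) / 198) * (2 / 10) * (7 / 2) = 45227 / 2124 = 21.29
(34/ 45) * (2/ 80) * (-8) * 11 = -374/ 225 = -1.66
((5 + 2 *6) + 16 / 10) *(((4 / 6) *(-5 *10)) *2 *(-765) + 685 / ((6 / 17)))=1969399 / 2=984699.50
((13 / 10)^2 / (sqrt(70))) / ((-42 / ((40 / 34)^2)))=-169 * sqrt(70) / 212415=-0.01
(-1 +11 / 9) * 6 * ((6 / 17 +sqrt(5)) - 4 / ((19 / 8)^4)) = 2013592 / 6646371 +4 * sqrt(5) / 3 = 3.28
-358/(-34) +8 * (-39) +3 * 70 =-91.47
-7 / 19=-0.37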